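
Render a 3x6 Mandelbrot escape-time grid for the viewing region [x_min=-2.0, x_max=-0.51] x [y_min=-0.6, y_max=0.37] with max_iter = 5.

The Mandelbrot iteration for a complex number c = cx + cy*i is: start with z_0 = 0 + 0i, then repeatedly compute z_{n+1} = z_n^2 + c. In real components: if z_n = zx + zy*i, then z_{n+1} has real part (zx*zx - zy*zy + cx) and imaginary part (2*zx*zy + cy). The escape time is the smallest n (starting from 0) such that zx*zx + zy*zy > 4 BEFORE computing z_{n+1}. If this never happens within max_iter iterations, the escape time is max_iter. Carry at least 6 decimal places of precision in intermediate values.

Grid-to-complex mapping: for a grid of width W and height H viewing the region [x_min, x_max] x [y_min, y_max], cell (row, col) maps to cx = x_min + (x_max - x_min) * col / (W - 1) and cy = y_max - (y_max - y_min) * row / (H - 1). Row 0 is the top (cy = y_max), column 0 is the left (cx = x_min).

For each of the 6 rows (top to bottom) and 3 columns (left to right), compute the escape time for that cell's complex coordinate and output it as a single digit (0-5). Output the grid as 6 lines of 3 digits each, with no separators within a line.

Answer: 155
155
155
155
155
135

Derivation:
(row=0, col=0): c = -2.0000 + 0.3700i → escape time 1
(row=0, col=1): c = -1.2550 + 0.3700i → escape time 5
(row=0, col=2): c = -0.5100 + 0.3700i → escape time 5
(row=1, col=0): c = -2.0000 + 0.1760i → escape time 1
(row=1, col=1): c = -1.2550 + 0.1760i → escape time 5
(row=1, col=2): c = -0.5100 + 0.1760i → escape time 5
(row=2, col=0): c = -2.0000 + -0.0180i → escape time 1
(row=2, col=1): c = -1.2550 + -0.0180i → escape time 5
(row=2, col=2): c = -0.5100 + -0.0180i → escape time 5
(row=3, col=0): c = -2.0000 + -0.2120i → escape time 1
(row=3, col=1): c = -1.2550 + -0.2120i → escape time 5
(row=3, col=2): c = -0.5100 + -0.2120i → escape time 5
(row=4, col=0): c = -2.0000 + -0.4060i → escape time 1
(row=4, col=1): c = -1.2550 + -0.4060i → escape time 5
(row=4, col=2): c = -0.5100 + -0.4060i → escape time 5
(row=5, col=0): c = -2.0000 + -0.6000i → escape time 1
(row=5, col=1): c = -1.2550 + -0.6000i → escape time 3
(row=5, col=2): c = -0.5100 + -0.6000i → escape time 5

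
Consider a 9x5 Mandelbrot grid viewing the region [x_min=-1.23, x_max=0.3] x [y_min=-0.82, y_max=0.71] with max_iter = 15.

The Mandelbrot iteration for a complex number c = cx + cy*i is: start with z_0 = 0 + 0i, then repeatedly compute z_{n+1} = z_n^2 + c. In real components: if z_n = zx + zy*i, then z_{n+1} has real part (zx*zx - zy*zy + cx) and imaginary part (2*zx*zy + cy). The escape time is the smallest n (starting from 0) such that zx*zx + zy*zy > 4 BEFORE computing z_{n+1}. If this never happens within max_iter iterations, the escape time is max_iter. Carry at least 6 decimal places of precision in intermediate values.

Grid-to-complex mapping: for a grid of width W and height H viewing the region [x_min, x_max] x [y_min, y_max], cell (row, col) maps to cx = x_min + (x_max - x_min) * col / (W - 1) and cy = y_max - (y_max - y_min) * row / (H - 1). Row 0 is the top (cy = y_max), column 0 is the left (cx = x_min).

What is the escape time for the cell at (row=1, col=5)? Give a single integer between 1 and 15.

z_0 = 0 + 0i, c = -0.2737 + 0.3275i
Iter 1: z = -0.2737 + 0.3275i, |z|^2 = 0.1822
Iter 2: z = -0.3061 + 0.1482i, |z|^2 = 0.1156
Iter 3: z = -0.2020 + 0.2368i, |z|^2 = 0.0969
Iter 4: z = -0.2890 + 0.2318i, |z|^2 = 0.1373
Iter 5: z = -0.2440 + 0.1935i, |z|^2 = 0.0970
Iter 6: z = -0.2517 + 0.2331i, |z|^2 = 0.1177
Iter 7: z = -0.2647 + 0.2102i, |z|^2 = 0.1143
Iter 8: z = -0.2478 + 0.2162i, |z|^2 = 0.1082
Iter 9: z = -0.2591 + 0.2203i, |z|^2 = 0.1157
Iter 10: z = -0.2552 + 0.2133i, |z|^2 = 0.1106
Iter 11: z = -0.2541 + 0.2186i, |z|^2 = 0.1124
Iter 12: z = -0.2570 + 0.2164i, |z|^2 = 0.1128
Iter 13: z = -0.2545 + 0.2163i, |z|^2 = 0.1116
Iter 14: z = -0.2557 + 0.2174i, |z|^2 = 0.1127

Answer: 15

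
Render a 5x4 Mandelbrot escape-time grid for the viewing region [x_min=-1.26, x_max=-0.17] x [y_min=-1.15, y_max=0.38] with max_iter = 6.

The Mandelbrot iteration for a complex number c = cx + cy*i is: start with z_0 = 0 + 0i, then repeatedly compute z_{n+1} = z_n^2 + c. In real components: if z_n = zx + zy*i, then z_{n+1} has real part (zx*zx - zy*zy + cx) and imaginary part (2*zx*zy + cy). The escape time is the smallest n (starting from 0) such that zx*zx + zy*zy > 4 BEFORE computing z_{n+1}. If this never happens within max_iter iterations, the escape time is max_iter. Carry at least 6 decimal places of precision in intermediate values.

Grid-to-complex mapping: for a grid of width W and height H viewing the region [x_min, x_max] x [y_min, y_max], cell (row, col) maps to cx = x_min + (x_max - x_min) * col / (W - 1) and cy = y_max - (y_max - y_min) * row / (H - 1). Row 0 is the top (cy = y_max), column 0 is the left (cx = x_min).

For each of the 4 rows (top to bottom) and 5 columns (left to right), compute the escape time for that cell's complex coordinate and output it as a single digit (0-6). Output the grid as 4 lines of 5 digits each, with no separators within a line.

Answer: 66666
66666
34666
23335

Derivation:
(row=0, col=0): c = -1.2600 + 0.3800i → escape time 6
(row=0, col=1): c = -0.9875 + 0.3800i → escape time 6
(row=0, col=2): c = -0.7150 + 0.3800i → escape time 6
(row=0, col=3): c = -0.4425 + 0.3800i → escape time 6
(row=0, col=4): c = -0.1700 + 0.3800i → escape time 6
(row=1, col=0): c = -1.2600 + -0.1300i → escape time 6
(row=1, col=1): c = -0.9875 + -0.1300i → escape time 6
(row=1, col=2): c = -0.7150 + -0.1300i → escape time 6
(row=1, col=3): c = -0.4425 + -0.1300i → escape time 6
(row=1, col=4): c = -0.1700 + -0.1300i → escape time 6
(row=2, col=0): c = -1.2600 + -0.6400i → escape time 3
(row=2, col=1): c = -0.9875 + -0.6400i → escape time 4
(row=2, col=2): c = -0.7150 + -0.6400i → escape time 6
(row=2, col=3): c = -0.4425 + -0.6400i → escape time 6
(row=2, col=4): c = -0.1700 + -0.6400i → escape time 6
(row=3, col=0): c = -1.2600 + -1.1500i → escape time 2
(row=3, col=1): c = -0.9875 + -1.1500i → escape time 3
(row=3, col=2): c = -0.7150 + -1.1500i → escape time 3
(row=3, col=3): c = -0.4425 + -1.1500i → escape time 3
(row=3, col=4): c = -0.1700 + -1.1500i → escape time 5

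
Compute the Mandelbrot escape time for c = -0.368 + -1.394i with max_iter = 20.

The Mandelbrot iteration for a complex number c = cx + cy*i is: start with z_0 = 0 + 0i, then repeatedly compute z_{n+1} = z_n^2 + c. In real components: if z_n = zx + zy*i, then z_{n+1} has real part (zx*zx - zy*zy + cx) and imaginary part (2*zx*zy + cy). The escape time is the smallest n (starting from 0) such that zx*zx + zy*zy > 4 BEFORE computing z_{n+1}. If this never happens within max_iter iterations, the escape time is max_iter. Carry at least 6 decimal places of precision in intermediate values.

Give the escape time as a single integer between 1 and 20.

Answer: 2

Derivation:
z_0 = 0 + 0i, c = -0.3680 + -1.3940i
Iter 1: z = -0.3680 + -1.3940i, |z|^2 = 2.0787
Iter 2: z = -2.1758 + -0.3680i, |z|^2 = 4.8696
Escaped at iteration 2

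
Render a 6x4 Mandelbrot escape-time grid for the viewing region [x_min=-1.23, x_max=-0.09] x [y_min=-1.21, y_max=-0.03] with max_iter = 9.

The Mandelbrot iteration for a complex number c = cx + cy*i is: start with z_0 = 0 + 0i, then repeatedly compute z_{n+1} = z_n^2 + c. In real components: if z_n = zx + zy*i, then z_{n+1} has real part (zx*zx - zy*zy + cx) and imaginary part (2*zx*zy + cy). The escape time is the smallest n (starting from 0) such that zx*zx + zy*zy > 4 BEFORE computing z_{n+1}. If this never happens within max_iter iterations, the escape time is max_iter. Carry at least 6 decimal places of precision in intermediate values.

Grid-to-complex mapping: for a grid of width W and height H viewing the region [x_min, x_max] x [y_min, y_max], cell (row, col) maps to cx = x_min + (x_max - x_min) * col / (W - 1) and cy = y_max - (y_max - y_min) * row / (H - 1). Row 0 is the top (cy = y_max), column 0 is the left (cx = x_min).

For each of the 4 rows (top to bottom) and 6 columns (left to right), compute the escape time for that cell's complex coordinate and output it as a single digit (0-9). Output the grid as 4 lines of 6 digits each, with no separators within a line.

Answer: 999999
667999
334589
233333

Derivation:
(row=0, col=0): c = -1.2300 + -0.0300i → escape time 9
(row=0, col=1): c = -1.0020 + -0.0300i → escape time 9
(row=0, col=2): c = -0.7740 + -0.0300i → escape time 9
(row=0, col=3): c = -0.5460 + -0.0300i → escape time 9
(row=0, col=4): c = -0.3180 + -0.0300i → escape time 9
(row=0, col=5): c = -0.0900 + -0.0300i → escape time 9
(row=1, col=0): c = -1.2300 + -0.4233i → escape time 6
(row=1, col=1): c = -1.0020 + -0.4233i → escape time 6
(row=1, col=2): c = -0.7740 + -0.4233i → escape time 7
(row=1, col=3): c = -0.5460 + -0.4233i → escape time 9
(row=1, col=4): c = -0.3180 + -0.4233i → escape time 9
(row=1, col=5): c = -0.0900 + -0.4233i → escape time 9
(row=2, col=0): c = -1.2300 + -0.8167i → escape time 3
(row=2, col=1): c = -1.0020 + -0.8167i → escape time 3
(row=2, col=2): c = -0.7740 + -0.8167i → escape time 4
(row=2, col=3): c = -0.5460 + -0.8167i → escape time 5
(row=2, col=4): c = -0.3180 + -0.8167i → escape time 8
(row=2, col=5): c = -0.0900 + -0.8167i → escape time 9
(row=3, col=0): c = -1.2300 + -1.2100i → escape time 2
(row=3, col=1): c = -1.0020 + -1.2100i → escape time 3
(row=3, col=2): c = -0.7740 + -1.2100i → escape time 3
(row=3, col=3): c = -0.5460 + -1.2100i → escape time 3
(row=3, col=4): c = -0.3180 + -1.2100i → escape time 3
(row=3, col=5): c = -0.0900 + -1.2100i → escape time 3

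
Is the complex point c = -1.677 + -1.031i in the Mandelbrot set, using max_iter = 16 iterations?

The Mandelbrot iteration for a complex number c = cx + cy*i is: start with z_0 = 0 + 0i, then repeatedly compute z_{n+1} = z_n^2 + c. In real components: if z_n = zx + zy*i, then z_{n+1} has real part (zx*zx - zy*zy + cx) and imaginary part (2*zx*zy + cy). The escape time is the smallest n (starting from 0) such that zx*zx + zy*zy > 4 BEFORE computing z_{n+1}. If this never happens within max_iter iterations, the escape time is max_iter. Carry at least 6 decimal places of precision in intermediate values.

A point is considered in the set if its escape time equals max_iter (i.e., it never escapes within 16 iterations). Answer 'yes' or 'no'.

z_0 = 0 + 0i, c = -1.6770 + -1.0310i
Iter 1: z = -1.6770 + -1.0310i, |z|^2 = 3.8753
Iter 2: z = 0.0724 + 2.4270i, |z|^2 = 5.8954
Escaped at iteration 2

Answer: no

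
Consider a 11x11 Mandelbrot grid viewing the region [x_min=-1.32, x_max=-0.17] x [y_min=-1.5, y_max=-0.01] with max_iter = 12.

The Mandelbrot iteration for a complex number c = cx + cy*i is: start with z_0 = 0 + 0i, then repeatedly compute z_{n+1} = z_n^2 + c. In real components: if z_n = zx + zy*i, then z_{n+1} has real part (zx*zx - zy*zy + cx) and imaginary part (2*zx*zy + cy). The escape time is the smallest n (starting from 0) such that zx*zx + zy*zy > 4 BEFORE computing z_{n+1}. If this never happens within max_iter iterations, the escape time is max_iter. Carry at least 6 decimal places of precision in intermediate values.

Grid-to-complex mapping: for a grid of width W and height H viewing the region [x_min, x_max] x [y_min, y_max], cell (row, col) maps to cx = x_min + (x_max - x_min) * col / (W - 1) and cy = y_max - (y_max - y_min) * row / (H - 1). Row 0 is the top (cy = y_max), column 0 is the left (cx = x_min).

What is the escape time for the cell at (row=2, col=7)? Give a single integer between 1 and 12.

Answer: 12

Derivation:
z_0 = 0 + 0i, c = -0.5150 + -0.3080i
Iter 1: z = -0.5150 + -0.3080i, |z|^2 = 0.3601
Iter 2: z = -0.3446 + 0.0092i, |z|^2 = 0.1189
Iter 3: z = -0.3963 + -0.3144i, |z|^2 = 0.2559
Iter 4: z = -0.4568 + -0.0588i, |z|^2 = 0.2121
Iter 5: z = -0.3098 + -0.2543i, |z|^2 = 0.1606
Iter 6: z = -0.4837 + -0.1504i, |z|^2 = 0.2566
Iter 7: z = -0.3037 + -0.1625i, |z|^2 = 0.1186
Iter 8: z = -0.4492 + -0.2093i, |z|^2 = 0.2456
Iter 9: z = -0.3571 + -0.1200i, |z|^2 = 0.1419
Iter 10: z = -0.4019 + -0.2223i, |z|^2 = 0.2109
Iter 11: z = -0.4029 + -0.1293i, |z|^2 = 0.1791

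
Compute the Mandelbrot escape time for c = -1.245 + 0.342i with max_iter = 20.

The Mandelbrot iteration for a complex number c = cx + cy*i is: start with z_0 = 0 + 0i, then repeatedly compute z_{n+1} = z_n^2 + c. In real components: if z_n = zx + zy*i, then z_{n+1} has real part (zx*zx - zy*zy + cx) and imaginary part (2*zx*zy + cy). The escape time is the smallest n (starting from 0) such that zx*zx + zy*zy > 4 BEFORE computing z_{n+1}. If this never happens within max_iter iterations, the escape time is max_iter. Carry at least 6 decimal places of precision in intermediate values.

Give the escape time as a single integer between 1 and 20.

Answer: 16

Derivation:
z_0 = 0 + 0i, c = -1.2450 + 0.3420i
Iter 1: z = -1.2450 + 0.3420i, |z|^2 = 1.6670
Iter 2: z = 0.1881 + -0.5096i, |z|^2 = 0.2950
Iter 3: z = -1.4693 + 0.1503i, |z|^2 = 2.1815
Iter 4: z = 0.8913 + -0.0998i, |z|^2 = 0.8043
Iter 5: z = -0.4606 + 0.1641i, |z|^2 = 0.2391
Iter 6: z = -1.0598 + 0.1908i, |z|^2 = 1.1595
Iter 7: z = -0.1583 + -0.0624i, |z|^2 = 0.0289
Iter 8: z = -1.2238 + 0.3617i, |z|^2 = 1.6286
Iter 9: z = 0.1219 + -0.5434i, |z|^2 = 0.3102
Iter 10: z = -1.5255 + 0.2095i, |z|^2 = 2.3709
Iter 11: z = 1.0381 + -0.2971i, |z|^2 = 1.1660
Iter 12: z = -0.2556 + -0.2749i, |z|^2 = 0.1409
Iter 13: z = -1.2553 + 0.4825i, |z|^2 = 1.8085
Iter 14: z = 0.0979 + -0.8694i, |z|^2 = 0.7654
Iter 15: z = -1.9912 + 0.1718i, |z|^2 = 3.9944
Iter 16: z = 2.6904 + -0.3422i, |z|^2 = 7.3554
Escaped at iteration 16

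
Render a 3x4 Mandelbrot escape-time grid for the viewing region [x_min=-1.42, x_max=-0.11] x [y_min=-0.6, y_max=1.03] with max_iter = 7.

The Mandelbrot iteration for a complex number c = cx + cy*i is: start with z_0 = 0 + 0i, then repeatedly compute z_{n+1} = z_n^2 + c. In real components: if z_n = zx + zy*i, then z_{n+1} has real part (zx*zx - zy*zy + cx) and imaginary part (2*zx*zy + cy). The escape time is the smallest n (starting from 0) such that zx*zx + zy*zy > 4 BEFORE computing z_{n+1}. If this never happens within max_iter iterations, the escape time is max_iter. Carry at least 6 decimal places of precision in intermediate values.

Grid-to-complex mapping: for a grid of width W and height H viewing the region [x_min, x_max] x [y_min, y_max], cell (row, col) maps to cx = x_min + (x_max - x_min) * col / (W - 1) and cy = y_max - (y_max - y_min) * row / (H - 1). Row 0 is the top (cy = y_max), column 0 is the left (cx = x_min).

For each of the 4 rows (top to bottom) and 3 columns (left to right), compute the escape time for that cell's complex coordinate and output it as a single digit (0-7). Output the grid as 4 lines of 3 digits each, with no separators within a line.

(row=0, col=0): c = -1.4200 + 1.0300i → escape time 3
(row=0, col=1): c = -0.7650 + 1.0300i → escape time 3
(row=0, col=2): c = -0.1100 + 1.0300i → escape time 7
(row=1, col=0): c = -1.4200 + 0.4867i → escape time 3
(row=1, col=1): c = -0.7650 + 0.4867i → escape time 6
(row=1, col=2): c = -0.1100 + 0.4867i → escape time 7
(row=2, col=0): c = -1.4200 + -0.0567i → escape time 7
(row=2, col=1): c = -0.7650 + -0.0567i → escape time 7
(row=2, col=2): c = -0.1100 + -0.0567i → escape time 7
(row=3, col=0): c = -1.4200 + -0.6000i → escape time 3
(row=3, col=1): c = -0.7650 + -0.6000i → escape time 5
(row=3, col=2): c = -0.1100 + -0.6000i → escape time 7

Answer: 337
367
777
357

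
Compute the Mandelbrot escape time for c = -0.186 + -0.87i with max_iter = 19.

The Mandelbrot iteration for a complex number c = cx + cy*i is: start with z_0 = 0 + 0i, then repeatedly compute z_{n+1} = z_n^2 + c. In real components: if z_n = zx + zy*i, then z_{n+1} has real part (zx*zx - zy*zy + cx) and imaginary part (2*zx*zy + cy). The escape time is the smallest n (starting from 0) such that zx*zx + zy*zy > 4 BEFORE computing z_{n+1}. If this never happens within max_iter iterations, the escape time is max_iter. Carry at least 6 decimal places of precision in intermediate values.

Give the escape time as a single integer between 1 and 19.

z_0 = 0 + 0i, c = -0.1860 + -0.8700i
Iter 1: z = -0.1860 + -0.8700i, |z|^2 = 0.7915
Iter 2: z = -0.9083 + -0.5464i, |z|^2 = 1.1235
Iter 3: z = 0.3405 + 0.1225i, |z|^2 = 0.1310
Iter 4: z = -0.0851 + -0.7866i, |z|^2 = 0.6259
Iter 5: z = -0.7974 + -0.7362i, |z|^2 = 1.1779
Iter 6: z = -0.0920 + 0.3041i, |z|^2 = 0.1010
Iter 7: z = -0.2700 + -0.9260i, |z|^2 = 0.9304
Iter 8: z = -0.9705 + -0.3699i, |z|^2 = 1.0788
Iter 9: z = 0.6191 + -0.1519i, |z|^2 = 0.4064
Iter 10: z = 0.1742 + -1.0581i, |z|^2 = 1.1499
Iter 11: z = -1.2753 + -1.2387i, |z|^2 = 3.1605
Iter 12: z = -0.0940 + 2.2892i, |z|^2 = 5.2493
Escaped at iteration 12

Answer: 12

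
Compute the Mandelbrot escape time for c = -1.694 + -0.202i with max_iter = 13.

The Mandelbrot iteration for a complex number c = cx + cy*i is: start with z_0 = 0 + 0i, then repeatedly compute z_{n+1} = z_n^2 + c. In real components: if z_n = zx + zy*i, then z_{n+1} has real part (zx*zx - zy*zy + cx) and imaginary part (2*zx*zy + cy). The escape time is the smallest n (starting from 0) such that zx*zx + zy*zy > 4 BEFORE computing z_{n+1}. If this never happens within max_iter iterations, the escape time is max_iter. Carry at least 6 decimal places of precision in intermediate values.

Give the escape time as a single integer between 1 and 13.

Answer: 4

Derivation:
z_0 = 0 + 0i, c = -1.6940 + -0.2020i
Iter 1: z = -1.6940 + -0.2020i, |z|^2 = 2.9104
Iter 2: z = 1.1348 + 0.4824i, |z|^2 = 1.5205
Iter 3: z = -0.6388 + 0.8928i, |z|^2 = 1.2053
Iter 4: z = -2.0830 + -1.3428i, |z|^2 = 6.1420
Escaped at iteration 4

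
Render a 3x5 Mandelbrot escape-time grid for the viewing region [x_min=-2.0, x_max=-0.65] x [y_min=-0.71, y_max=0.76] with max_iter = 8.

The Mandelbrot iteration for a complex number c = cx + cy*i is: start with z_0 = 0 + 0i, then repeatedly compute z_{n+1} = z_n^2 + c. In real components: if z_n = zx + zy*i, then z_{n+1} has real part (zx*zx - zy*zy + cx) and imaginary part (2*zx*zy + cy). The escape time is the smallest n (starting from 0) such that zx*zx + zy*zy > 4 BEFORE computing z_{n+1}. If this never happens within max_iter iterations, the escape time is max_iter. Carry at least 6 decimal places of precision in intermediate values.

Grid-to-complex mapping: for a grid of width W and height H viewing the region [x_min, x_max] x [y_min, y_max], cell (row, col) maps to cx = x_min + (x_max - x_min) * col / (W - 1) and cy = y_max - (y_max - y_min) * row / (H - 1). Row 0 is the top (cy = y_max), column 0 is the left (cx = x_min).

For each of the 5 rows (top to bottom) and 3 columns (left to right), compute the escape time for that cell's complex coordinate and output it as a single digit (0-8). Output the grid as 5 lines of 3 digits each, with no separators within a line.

(row=0, col=0): c = -2.0000 + 0.7600i → escape time 1
(row=0, col=1): c = -1.3250 + 0.7600i → escape time 3
(row=0, col=2): c = -0.6500 + 0.7600i → escape time 4
(row=1, col=0): c = -2.0000 + 0.3925i → escape time 1
(row=1, col=1): c = -1.3250 + 0.3925i → escape time 6
(row=1, col=2): c = -0.6500 + 0.3925i → escape time 8
(row=2, col=0): c = -2.0000 + 0.0250i → escape time 1
(row=2, col=1): c = -1.3250 + 0.0250i → escape time 8
(row=2, col=2): c = -0.6500 + 0.0250i → escape time 8
(row=3, col=0): c = -2.0000 + -0.3425i → escape time 1
(row=3, col=1): c = -1.3250 + -0.3425i → escape time 6
(row=3, col=2): c = -0.6500 + -0.3425i → escape time 8
(row=4, col=0): c = -2.0000 + -0.7100i → escape time 1
(row=4, col=1): c = -1.3250 + -0.7100i → escape time 3
(row=4, col=2): c = -0.6500 + -0.7100i → escape time 5

Answer: 134
168
188
168
135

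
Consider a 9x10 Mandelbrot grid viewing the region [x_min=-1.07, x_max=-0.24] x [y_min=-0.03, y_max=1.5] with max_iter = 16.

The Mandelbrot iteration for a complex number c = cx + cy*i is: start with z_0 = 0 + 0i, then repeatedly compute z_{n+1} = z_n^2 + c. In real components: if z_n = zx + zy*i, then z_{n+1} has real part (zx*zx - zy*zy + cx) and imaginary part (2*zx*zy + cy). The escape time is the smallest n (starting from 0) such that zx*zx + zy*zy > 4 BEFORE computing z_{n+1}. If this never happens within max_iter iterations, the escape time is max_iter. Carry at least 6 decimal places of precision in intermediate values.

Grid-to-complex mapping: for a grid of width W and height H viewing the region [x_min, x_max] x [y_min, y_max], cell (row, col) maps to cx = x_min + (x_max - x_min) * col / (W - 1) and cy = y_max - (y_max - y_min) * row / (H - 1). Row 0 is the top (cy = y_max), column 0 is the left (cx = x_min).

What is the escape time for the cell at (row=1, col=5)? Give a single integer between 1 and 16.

z_0 = 0 + 0i, c = -0.5513 + 1.3300i
Iter 1: z = -0.5513 + 1.3300i, |z|^2 = 2.0728
Iter 2: z = -2.0163 + -0.1363i, |z|^2 = 4.0839
Escaped at iteration 2

Answer: 2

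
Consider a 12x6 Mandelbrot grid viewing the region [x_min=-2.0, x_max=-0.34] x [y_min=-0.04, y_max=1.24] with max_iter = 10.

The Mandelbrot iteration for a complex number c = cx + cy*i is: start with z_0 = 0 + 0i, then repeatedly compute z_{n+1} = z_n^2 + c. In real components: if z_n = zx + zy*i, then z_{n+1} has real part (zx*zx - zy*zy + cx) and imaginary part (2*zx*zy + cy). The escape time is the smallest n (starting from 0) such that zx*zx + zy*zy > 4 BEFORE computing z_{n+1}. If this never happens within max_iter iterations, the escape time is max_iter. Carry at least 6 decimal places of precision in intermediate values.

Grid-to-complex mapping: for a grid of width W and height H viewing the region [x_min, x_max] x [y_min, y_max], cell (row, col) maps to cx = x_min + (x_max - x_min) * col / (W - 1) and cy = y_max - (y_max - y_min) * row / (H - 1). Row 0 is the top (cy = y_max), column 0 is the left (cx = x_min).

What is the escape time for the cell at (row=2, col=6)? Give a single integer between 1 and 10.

Answer: 3

Derivation:
z_0 = 0 + 0i, c = -1.0945 + 0.7280i
Iter 1: z = -1.0945 + 0.7280i, |z|^2 = 1.7280
Iter 2: z = -0.4265 + -0.8657i, |z|^2 = 0.9313
Iter 3: z = -1.6620 + 1.4664i, |z|^2 = 4.9126
Escaped at iteration 3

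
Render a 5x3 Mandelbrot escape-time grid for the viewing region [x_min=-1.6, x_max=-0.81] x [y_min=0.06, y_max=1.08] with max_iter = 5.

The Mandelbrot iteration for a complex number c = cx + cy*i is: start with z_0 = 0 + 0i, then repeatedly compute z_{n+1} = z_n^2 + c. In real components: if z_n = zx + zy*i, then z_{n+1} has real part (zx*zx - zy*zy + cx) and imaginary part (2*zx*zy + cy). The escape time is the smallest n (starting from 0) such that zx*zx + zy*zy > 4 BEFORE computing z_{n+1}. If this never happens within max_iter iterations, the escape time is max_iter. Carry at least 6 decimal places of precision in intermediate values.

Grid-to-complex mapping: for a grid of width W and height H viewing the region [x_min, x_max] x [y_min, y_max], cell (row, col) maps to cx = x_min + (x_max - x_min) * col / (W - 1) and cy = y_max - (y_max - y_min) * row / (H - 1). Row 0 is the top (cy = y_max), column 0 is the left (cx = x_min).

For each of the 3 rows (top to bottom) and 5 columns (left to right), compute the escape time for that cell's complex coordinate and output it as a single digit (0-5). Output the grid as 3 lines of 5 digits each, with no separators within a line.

Answer: 22333
33455
55555

Derivation:
(row=0, col=0): c = -1.6000 + 1.0800i → escape time 2
(row=0, col=1): c = -1.4025 + 1.0800i → escape time 2
(row=0, col=2): c = -1.2050 + 1.0800i → escape time 3
(row=0, col=3): c = -1.0075 + 1.0800i → escape time 3
(row=0, col=4): c = -0.8100 + 1.0800i → escape time 3
(row=1, col=0): c = -1.6000 + 0.5700i → escape time 3
(row=1, col=1): c = -1.4025 + 0.5700i → escape time 3
(row=1, col=2): c = -1.2050 + 0.5700i → escape time 4
(row=1, col=3): c = -1.0075 + 0.5700i → escape time 5
(row=1, col=4): c = -0.8100 + 0.5700i → escape time 5
(row=2, col=0): c = -1.6000 + 0.0600i → escape time 5
(row=2, col=1): c = -1.4025 + 0.0600i → escape time 5
(row=2, col=2): c = -1.2050 + 0.0600i → escape time 5
(row=2, col=3): c = -1.0075 + 0.0600i → escape time 5
(row=2, col=4): c = -0.8100 + 0.0600i → escape time 5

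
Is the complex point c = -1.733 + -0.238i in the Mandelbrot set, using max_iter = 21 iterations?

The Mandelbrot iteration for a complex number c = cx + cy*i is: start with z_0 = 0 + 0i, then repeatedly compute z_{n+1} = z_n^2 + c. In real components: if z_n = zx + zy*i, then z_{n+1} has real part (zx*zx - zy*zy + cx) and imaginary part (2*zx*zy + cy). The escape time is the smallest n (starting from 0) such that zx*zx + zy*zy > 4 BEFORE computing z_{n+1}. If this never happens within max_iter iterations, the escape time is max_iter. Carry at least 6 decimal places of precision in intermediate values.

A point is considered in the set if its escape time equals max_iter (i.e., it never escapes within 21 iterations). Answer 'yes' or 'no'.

Answer: no

Derivation:
z_0 = 0 + 0i, c = -1.7330 + -0.2380i
Iter 1: z = -1.7330 + -0.2380i, |z|^2 = 3.0599
Iter 2: z = 1.2136 + 0.5869i, |z|^2 = 1.8174
Iter 3: z = -0.6045 + 1.1866i, |z|^2 = 1.7735
Iter 4: z = -2.7756 + -1.6727i, |z|^2 = 10.5015
Escaped at iteration 4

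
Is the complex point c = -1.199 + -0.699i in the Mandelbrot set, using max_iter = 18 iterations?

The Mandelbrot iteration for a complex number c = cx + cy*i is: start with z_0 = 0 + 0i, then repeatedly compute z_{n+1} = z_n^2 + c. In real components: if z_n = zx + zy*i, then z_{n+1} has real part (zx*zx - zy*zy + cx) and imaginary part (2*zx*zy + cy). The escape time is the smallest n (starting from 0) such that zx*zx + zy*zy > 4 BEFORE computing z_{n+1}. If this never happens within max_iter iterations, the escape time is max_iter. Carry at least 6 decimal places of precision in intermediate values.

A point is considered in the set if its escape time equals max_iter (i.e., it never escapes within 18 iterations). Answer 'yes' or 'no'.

z_0 = 0 + 0i, c = -1.1990 + -0.6990i
Iter 1: z = -1.1990 + -0.6990i, |z|^2 = 1.9262
Iter 2: z = -0.2500 + 0.9772i, |z|^2 = 1.0174
Iter 3: z = -2.0914 + -1.1876i, |z|^2 = 5.7844
Escaped at iteration 3

Answer: no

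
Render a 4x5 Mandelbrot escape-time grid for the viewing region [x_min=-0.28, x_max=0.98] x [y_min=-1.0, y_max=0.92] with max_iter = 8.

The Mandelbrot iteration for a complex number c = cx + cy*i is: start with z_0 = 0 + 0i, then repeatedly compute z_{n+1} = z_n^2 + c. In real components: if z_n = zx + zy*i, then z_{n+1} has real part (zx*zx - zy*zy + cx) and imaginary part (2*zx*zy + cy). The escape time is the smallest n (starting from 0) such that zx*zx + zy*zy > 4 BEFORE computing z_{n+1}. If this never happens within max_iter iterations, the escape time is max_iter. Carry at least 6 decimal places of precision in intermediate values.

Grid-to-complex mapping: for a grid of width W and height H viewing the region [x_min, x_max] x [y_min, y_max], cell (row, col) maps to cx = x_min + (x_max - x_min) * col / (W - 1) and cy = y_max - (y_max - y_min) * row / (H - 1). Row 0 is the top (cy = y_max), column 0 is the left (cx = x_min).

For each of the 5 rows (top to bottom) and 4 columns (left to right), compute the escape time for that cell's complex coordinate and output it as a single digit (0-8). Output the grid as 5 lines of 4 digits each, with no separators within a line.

(row=0, col=0): c = -0.2800 + 0.9200i → escape time 6
(row=0, col=1): c = 0.1400 + 0.9200i → escape time 4
(row=0, col=2): c = 0.5600 + 0.9200i → escape time 3
(row=0, col=3): c = 0.9800 + 0.9200i → escape time 2
(row=1, col=0): c = -0.2800 + 0.4400i → escape time 8
(row=1, col=1): c = 0.1400 + 0.4400i → escape time 8
(row=1, col=2): c = 0.5600 + 0.4400i → escape time 4
(row=1, col=3): c = 0.9800 + 0.4400i → escape time 2
(row=2, col=0): c = -0.2800 + -0.0400i → escape time 8
(row=2, col=1): c = 0.1400 + -0.0400i → escape time 8
(row=2, col=2): c = 0.5600 + -0.0400i → escape time 4
(row=2, col=3): c = 0.9800 + -0.0400i → escape time 3
(row=3, col=0): c = -0.2800 + -0.5200i → escape time 8
(row=3, col=1): c = 0.1400 + -0.5200i → escape time 8
(row=3, col=2): c = 0.5600 + -0.5200i → escape time 4
(row=3, col=3): c = 0.9800 + -0.5200i → escape time 2
(row=4, col=0): c = -0.2800 + -1.0000i → escape time 5
(row=4, col=1): c = 0.1400 + -1.0000i → escape time 4
(row=4, col=2): c = 0.5600 + -1.0000i → escape time 2
(row=4, col=3): c = 0.9800 + -1.0000i → escape time 2

Answer: 6432
8842
8843
8842
5422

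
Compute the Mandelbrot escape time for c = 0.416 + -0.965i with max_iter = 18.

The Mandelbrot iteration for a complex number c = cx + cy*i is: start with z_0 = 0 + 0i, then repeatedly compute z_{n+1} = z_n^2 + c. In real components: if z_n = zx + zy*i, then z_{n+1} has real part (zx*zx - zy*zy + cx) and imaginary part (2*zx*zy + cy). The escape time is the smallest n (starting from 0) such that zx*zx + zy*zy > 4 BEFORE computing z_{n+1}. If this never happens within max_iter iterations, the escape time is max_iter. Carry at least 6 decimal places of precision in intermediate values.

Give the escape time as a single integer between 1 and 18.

z_0 = 0 + 0i, c = 0.4160 + -0.9650i
Iter 1: z = 0.4160 + -0.9650i, |z|^2 = 1.1043
Iter 2: z = -0.3422 + -1.7679i, |z|^2 = 3.2425
Iter 3: z = -2.5923 + 0.2448i, |z|^2 = 6.7801
Escaped at iteration 3

Answer: 3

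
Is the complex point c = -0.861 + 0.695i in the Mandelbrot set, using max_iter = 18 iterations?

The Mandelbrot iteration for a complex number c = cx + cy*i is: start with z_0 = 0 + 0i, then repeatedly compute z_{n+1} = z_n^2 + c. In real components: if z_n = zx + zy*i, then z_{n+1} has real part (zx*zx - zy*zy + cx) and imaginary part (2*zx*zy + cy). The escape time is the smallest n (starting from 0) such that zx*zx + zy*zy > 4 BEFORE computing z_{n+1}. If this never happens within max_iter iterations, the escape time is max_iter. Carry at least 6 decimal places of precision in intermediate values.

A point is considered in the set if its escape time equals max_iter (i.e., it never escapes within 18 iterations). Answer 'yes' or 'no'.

z_0 = 0 + 0i, c = -0.8610 + 0.6950i
Iter 1: z = -0.8610 + 0.6950i, |z|^2 = 1.2243
Iter 2: z = -0.6027 + -0.5018i, |z|^2 = 0.6150
Iter 3: z = -0.7495 + 1.2999i, |z|^2 = 2.2515
Iter 4: z = -1.9888 + -1.2536i, |z|^2 = 5.5270
Escaped at iteration 4

Answer: no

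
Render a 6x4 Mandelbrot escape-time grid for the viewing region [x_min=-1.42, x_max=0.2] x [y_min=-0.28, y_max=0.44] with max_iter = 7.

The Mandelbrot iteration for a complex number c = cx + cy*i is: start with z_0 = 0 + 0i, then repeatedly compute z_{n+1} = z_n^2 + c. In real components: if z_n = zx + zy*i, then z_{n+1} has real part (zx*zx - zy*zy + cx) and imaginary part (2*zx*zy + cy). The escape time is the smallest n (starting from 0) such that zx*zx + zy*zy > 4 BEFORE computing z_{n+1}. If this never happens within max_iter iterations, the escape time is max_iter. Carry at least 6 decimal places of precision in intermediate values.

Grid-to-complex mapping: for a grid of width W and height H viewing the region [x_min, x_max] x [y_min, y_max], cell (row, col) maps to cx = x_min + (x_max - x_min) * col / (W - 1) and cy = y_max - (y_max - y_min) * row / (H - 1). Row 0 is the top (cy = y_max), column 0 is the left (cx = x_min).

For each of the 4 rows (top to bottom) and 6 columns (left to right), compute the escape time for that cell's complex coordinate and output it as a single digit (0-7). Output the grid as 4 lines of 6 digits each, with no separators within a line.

(row=0, col=0): c = -1.4200 + 0.4400i → escape time 4
(row=0, col=1): c = -1.0960 + 0.4400i → escape time 6
(row=0, col=2): c = -0.7720 + 0.4400i → escape time 7
(row=0, col=3): c = -0.4480 + 0.4400i → escape time 7
(row=0, col=4): c = -0.1240 + 0.4400i → escape time 7
(row=0, col=5): c = 0.2000 + 0.4400i → escape time 7
(row=1, col=0): c = -1.4200 + 0.2000i → escape time 6
(row=1, col=1): c = -1.0960 + 0.2000i → escape time 7
(row=1, col=2): c = -0.7720 + 0.2000i → escape time 7
(row=1, col=3): c = -0.4480 + 0.2000i → escape time 7
(row=1, col=4): c = -0.1240 + 0.2000i → escape time 7
(row=1, col=5): c = 0.2000 + 0.2000i → escape time 7
(row=2, col=0): c = -1.4200 + -0.0400i → escape time 7
(row=2, col=1): c = -1.0960 + -0.0400i → escape time 7
(row=2, col=2): c = -0.7720 + -0.0400i → escape time 7
(row=2, col=3): c = -0.4480 + -0.0400i → escape time 7
(row=2, col=4): c = -0.1240 + -0.0400i → escape time 7
(row=2, col=5): c = 0.2000 + -0.0400i → escape time 7
(row=3, col=0): c = -1.4200 + -0.2800i → escape time 5
(row=3, col=1): c = -1.0960 + -0.2800i → escape time 7
(row=3, col=2): c = -0.7720 + -0.2800i → escape time 7
(row=3, col=3): c = -0.4480 + -0.2800i → escape time 7
(row=3, col=4): c = -0.1240 + -0.2800i → escape time 7
(row=3, col=5): c = 0.2000 + -0.2800i → escape time 7

Answer: 467777
677777
777777
577777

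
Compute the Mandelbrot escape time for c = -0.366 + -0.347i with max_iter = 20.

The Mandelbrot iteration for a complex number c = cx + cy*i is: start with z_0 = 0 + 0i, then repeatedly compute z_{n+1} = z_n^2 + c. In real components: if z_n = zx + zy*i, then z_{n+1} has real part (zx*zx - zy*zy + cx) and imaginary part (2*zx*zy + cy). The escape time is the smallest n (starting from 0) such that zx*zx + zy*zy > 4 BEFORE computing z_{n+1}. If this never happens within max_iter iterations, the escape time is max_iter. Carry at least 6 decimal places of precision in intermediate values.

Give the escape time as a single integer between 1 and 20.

Answer: 20

Derivation:
z_0 = 0 + 0i, c = -0.3660 + -0.3470i
Iter 1: z = -0.3660 + -0.3470i, |z|^2 = 0.2544
Iter 2: z = -0.3525 + -0.0930i, |z|^2 = 0.1329
Iter 3: z = -0.2504 + -0.2814i, |z|^2 = 0.1419
Iter 4: z = -0.3825 + -0.2060i, |z|^2 = 0.1888
Iter 5: z = -0.2621 + -0.1894i, |z|^2 = 0.1046
Iter 6: z = -0.3331 + -0.2477i, |z|^2 = 0.1723
Iter 7: z = -0.3164 + -0.1820i, |z|^2 = 0.1332
Iter 8: z = -0.2990 + -0.2319i, |z|^2 = 0.1432
Iter 9: z = -0.3304 + -0.2083i, |z|^2 = 0.1525
Iter 10: z = -0.3003 + -0.2094i, |z|^2 = 0.1340
Iter 11: z = -0.3197 + -0.2213i, |z|^2 = 0.1511
Iter 12: z = -0.3128 + -0.2055i, |z|^2 = 0.1401
Iter 13: z = -0.3104 + -0.2184i, |z|^2 = 0.1441
Iter 14: z = -0.3174 + -0.2114i, |z|^2 = 0.1454
Iter 15: z = -0.3100 + -0.2128i, |z|^2 = 0.1414
Iter 16: z = -0.3152 + -0.2151i, |z|^2 = 0.1456
Iter 17: z = -0.3129 + -0.2114i, |z|^2 = 0.1426
Iter 18: z = -0.3128 + -0.2147i, |z|^2 = 0.1439
Iter 19: z = -0.3143 + -0.2127i, |z|^2 = 0.1440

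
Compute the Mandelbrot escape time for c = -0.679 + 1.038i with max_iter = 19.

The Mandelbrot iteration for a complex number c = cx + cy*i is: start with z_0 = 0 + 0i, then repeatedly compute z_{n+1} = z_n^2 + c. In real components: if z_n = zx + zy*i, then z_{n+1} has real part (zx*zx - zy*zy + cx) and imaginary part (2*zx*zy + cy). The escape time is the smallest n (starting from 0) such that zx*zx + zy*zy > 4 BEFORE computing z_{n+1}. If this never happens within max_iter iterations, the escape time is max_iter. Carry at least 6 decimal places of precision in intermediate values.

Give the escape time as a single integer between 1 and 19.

z_0 = 0 + 0i, c = -0.6790 + 1.0380i
Iter 1: z = -0.6790 + 1.0380i, |z|^2 = 1.5385
Iter 2: z = -1.2954 + -0.3716i, |z|^2 = 1.8162
Iter 3: z = 0.8610 + 2.0008i, |z|^2 = 4.7443
Escaped at iteration 3

Answer: 3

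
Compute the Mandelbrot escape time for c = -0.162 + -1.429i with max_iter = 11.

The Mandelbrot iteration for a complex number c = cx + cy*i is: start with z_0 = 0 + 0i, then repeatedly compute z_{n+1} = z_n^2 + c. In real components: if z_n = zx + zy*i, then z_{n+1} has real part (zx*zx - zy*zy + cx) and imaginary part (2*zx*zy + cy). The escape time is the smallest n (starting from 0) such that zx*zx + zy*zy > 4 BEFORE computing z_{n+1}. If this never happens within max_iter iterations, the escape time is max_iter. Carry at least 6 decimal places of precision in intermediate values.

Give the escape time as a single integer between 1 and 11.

Answer: 2

Derivation:
z_0 = 0 + 0i, c = -0.1620 + -1.4290i
Iter 1: z = -0.1620 + -1.4290i, |z|^2 = 2.0683
Iter 2: z = -2.1778 + -0.9660i, |z|^2 = 5.6760
Escaped at iteration 2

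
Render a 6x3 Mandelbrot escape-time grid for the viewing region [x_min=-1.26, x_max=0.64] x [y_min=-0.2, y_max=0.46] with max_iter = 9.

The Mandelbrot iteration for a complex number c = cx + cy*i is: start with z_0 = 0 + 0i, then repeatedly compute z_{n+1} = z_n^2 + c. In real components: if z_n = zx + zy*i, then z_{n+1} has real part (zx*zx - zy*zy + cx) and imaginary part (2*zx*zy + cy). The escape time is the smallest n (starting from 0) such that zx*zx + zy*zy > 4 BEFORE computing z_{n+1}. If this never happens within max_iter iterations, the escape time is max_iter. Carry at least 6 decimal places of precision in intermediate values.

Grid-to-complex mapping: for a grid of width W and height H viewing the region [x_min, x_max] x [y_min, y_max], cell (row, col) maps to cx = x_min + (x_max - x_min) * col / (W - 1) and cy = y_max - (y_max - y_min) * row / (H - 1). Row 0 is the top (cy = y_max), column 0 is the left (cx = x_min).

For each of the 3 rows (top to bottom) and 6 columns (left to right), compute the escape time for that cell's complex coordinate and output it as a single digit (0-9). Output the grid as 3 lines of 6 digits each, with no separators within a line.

(row=0, col=0): c = -1.2600 + 0.4600i → escape time 6
(row=0, col=1): c = -0.8800 + 0.4600i → escape time 6
(row=0, col=2): c = -0.5000 + 0.4600i → escape time 9
(row=0, col=3): c = -0.1200 + 0.4600i → escape time 9
(row=0, col=4): c = 0.2600 + 0.4600i → escape time 9
(row=0, col=5): c = 0.6400 + 0.4600i → escape time 3
(row=1, col=0): c = -1.2600 + 0.1300i → escape time 9
(row=1, col=1): c = -0.8800 + 0.1300i → escape time 9
(row=1, col=2): c = -0.5000 + 0.1300i → escape time 9
(row=1, col=3): c = -0.1200 + 0.1300i → escape time 9
(row=1, col=4): c = 0.2600 + 0.1300i → escape time 9
(row=1, col=5): c = 0.6400 + 0.1300i → escape time 4
(row=2, col=0): c = -1.2600 + -0.2000i → escape time 9
(row=2, col=1): c = -0.8800 + -0.2000i → escape time 9
(row=2, col=2): c = -0.5000 + -0.2000i → escape time 9
(row=2, col=3): c = -0.1200 + -0.2000i → escape time 9
(row=2, col=4): c = 0.2600 + -0.2000i → escape time 9
(row=2, col=5): c = 0.6400 + -0.2000i → escape time 4

Answer: 669993
999994
999994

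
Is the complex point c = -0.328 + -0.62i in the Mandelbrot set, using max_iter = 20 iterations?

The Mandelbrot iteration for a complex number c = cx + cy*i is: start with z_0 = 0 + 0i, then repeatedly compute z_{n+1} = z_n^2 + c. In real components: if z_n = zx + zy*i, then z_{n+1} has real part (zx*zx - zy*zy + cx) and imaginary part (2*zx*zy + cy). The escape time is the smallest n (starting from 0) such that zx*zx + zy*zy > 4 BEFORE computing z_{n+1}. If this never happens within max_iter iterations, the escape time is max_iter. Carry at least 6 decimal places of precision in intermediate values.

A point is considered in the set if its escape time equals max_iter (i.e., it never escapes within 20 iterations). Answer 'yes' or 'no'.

z_0 = 0 + 0i, c = -0.3280 + -0.6200i
Iter 1: z = -0.3280 + -0.6200i, |z|^2 = 0.4920
Iter 2: z = -0.6048 + -0.2133i, |z|^2 = 0.4113
Iter 3: z = -0.0077 + -0.3620i, |z|^2 = 0.1311
Iter 4: z = -0.4590 + -0.6144i, |z|^2 = 0.5882
Iter 5: z = -0.4949 + -0.0560i, |z|^2 = 0.2480
Iter 6: z = -0.0862 + -0.5646i, |z|^2 = 0.3262
Iter 7: z = -0.6394 + -0.5226i, |z|^2 = 0.6819
Iter 8: z = -0.1923 + 0.0483i, |z|^2 = 0.0393
Iter 9: z = -0.2933 + -0.6386i, |z|^2 = 0.4938
Iter 10: z = -0.6497 + -0.2454i, |z|^2 = 0.4823
Iter 11: z = 0.0339 + -0.3011i, |z|^2 = 0.0918
Iter 12: z = -0.4175 + -0.6404i, |z|^2 = 0.5845
Iter 13: z = -0.5638 + -0.0852i, |z|^2 = 0.3251
Iter 14: z = -0.0174 + -0.5239i, |z|^2 = 0.2748
Iter 15: z = -0.6022 + -0.6018i, |z|^2 = 0.7248
Iter 16: z = -0.3275 + 0.1048i, |z|^2 = 0.1182
Iter 17: z = -0.2317 + -0.6887i, |z|^2 = 0.5280
Iter 18: z = -0.7486 + -0.3008i, |z|^2 = 0.6508
Iter 19: z = 0.1418 + -0.1696i, |z|^2 = 0.0489
Did not escape in 20 iterations → in set

Answer: yes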